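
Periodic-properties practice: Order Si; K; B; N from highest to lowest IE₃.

N > K > B > Si

The third ionization energy removes an electron from the +2 ion. For each element: Si²⁺ still has 2 valence electrons; K²⁺ is already 1 electron into the core; B²⁺ still has 1 valence electron; N²⁺ still has 3 valence electrons.
Usually core removal costs more than valence removal, but here the competition is close: a tightly held n=2 valence electron can cost more to remove than an n=3 core electron, so the actual values have to decide it.
Valence configurations: Si²⁺ [Ne]3s², B²⁺ [He]2s¹, N²⁺ [He]2s²2p¹.
The numbers (kJ/mol): Si 3232, K 4420, B 3660, N 4578.
So the third ionization energies run Si < B < K < N.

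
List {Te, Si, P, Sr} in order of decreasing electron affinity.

Te > Si > P > Sr

Si is in period 3, group 14; P is in period 3, group 15; Sr is in period 5, group 2; Te is in period 5, group 16.
Adding an electron releases more energy for atoms nearer the top right (short of the noble gases).
Neither a single period nor a single group — weigh both effects.
P > Sr: both effects reinforce here, so P is clearly the higher of the two.
Si > P: this pair runs against the simple trend — see the exception note.
Te > Si: period and group pull opposite ways; the across-period shift dominates (190 vs 134 kJ/mol).
Note the exception: Si has a higher electron affinity than P, contrary to the simple trend — adding an electron to P's half-filled 3p³ is unfavourable, so Si (3p²) has the more exothermic EA.
Approximate values (kJ/mol): Si 134, P 72, Sr 5, Te 190.
So from highest to lowest: Te > Si > P > Sr.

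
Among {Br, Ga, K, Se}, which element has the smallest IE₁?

First ionization energy rises across a period (greater Z_eff holds electrons more tightly) and falls down a group (valence electrons are farther from the nucleus).
All lie in period 4, so first ionization energy increases left to right.
The smallest IE₁ among these belongs to K.

K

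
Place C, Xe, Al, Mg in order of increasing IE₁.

Al < Mg < C < Xe

C is in period 2, group 14; Mg is in period 3, group 2; Al is in period 3, group 13; Xe is in period 5, group 18.
IE₁ increases left→right with effective nuclear charge and decreases top→bottom as the valence shell moves farther out.
These span different periods and groups, so the two trends combine.
Mg > Al: this pair runs against the simple trend — see the exception note.
C > Mg: both effects reinforce here, so C is clearly the higher of the two.
Xe > C: the two effects oppose for this pair; the across-period effect wins (1170 vs 1086 kJ/mol).
Note the exception: Mg has a higher first ionization energy than Al, contrary to the simple trend — Al's single 3p electron is easier to remove than one from Mg's filled 3s².
Tabulated first ionization energy (kJ/mol): C 1086, Mg 738, Al 578, Xe 1170.
So from lowest to highest: Al < Mg < C < Xe.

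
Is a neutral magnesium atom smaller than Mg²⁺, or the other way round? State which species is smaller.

Mg²⁺

Forming Mg²⁺ removes 2 electrons from Mg. Fewer electrons for the same nuclear charge means less shielding and a higher Z_eff on the remaining electrons, and for main-group metals the entire outer shell is lost.
A cation is smaller than its parent atom: Mg²⁺ < Mg.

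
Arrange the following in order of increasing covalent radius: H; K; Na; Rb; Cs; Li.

H is in period 1, group 1; Li is in period 2, group 1; Na is in period 3, group 1; K is in period 4, group 1; Rb is in period 5, group 1; Cs is in period 6, group 1.
Atomic radius shrinks across a period as nuclear charge pulls the same shell inward, and grows down a group as new shells are added.
All are in group 1, so atomic radius increases down the group.
So from smallest to largest: H < Li < Na < K < Rb < Cs.

H < Li < Na < K < Rb < Cs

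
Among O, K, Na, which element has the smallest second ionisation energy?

Consider each +1 ion: O⁺ still has 5 valence electrons; K⁺ is the bare [Ar] core; Na⁺ is the bare [Ne] core.
Usually core removal costs more than valence removal, but here the competition is close: a tightly held n=2 valence electron can cost more to remove than an n=3 core electron, so the actual values have to decide it.
Tabulated IE_2 (kJ/mol): O 3388, K 3052, Na 4562.
Overall IE_2 order: K < O < Na.

K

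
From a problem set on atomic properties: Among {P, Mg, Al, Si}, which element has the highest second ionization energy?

P

Consider each +1 ion: P⁺ still has 4 valence electrons; Mg⁺ still has 1 valence electron; Al⁺ still has 2 valence electrons; Si⁺ still has 3 valence electrons.
All are still removing valence electrons, so compare the +1 ions as you would atoms: IE_2 generally rises across a period (higher Z_eff) and falls down a group (larger shell), subject to the usual subshell exceptions.
Valence configurations: P⁺ [Ne]3s²3p², Mg⁺ [Ne]3s¹, Al⁺ [Ne]3s², Si⁺ [Ne]3s²3p¹.
Si⁺ loses a lone 3p electron whereas Al⁺ must break into a filled 3s² pair, so IE_2(Al) > IE_2(Si) even though Si has the higher nuclear charge.
Tabulated IE_2 (kJ/mol): P 1907, Mg 1451, Al 1817, Si 1577.
Hence IE_2: Mg < Si < Al < P.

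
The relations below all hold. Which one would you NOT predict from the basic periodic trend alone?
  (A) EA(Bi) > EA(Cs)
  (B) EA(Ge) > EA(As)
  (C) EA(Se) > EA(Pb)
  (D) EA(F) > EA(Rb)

The general trend: electron affinity increases across a period and decreases down a group.
(A) Bi (period 6, group 15) vs Cs (period 6, group 1): the stated order agrees with the simple trend.
(B) Ge (period 4, group 14) vs As (period 4, group 15): the stated order contradicts the simple trend.
(C) Se (period 4, group 16) vs Pb (period 6, group 14): the stated order agrees with the simple trend.
(D) F (period 2, group 17) vs Rb (period 5, group 1): the stated order agrees with the simple trend.
The exception is (B): adding an electron to As's half-filled 4p³ is unfavourable, so Ge (4p²) has the more exothermic EA.

(B)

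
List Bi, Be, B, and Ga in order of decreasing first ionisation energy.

Be, B, Bi, Ga

Be is in period 2, group 2; B is in period 2, group 13; Ga is in period 4, group 13; Bi is in period 6, group 15.
Across a period the outer electron is held more tightly (higher IE₁); down a group it sits in a higher shell, more shielded, and comes off more easily.
Here both period and group differ, so the two effects have to be weighed against each other.
Bi > Ga: the two effects oppose for this pair; the across-period effect wins (703 vs 579 kJ/mol).
B > Bi: the two effects oppose for this pair; the down-group effect wins (801 vs 703 kJ/mol).
Be > B: this pair runs against the simple trend — see the exception note.
Note the exception: Be has a higher first ionization energy than B, contrary to the simple trend — removing B's lone 2p electron is easier than breaking Be's filled 2s².
Approximate values (kJ/mol): Be 900, B 801, Ga 579, Bi 703.
So from highest to lowest: Be > B > Bi > Ga.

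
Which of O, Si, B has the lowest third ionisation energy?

After 2 electrons have been removed, what remains? O²⁺ still has 4 valence electrons; Si²⁺ still has 2 valence electrons; B²⁺ still has 1 valence electron.
All are still removing valence electrons, so compare the +2 ions as you would atoms: IE_3 generally rises across a period (higher Z_eff) and falls down a group (larger shell), subject to the usual subshell exceptions.
Valence configurations: O²⁺ [He]2s²2p², Si²⁺ [Ne]3s², B²⁺ [He]2s¹.
Tabulated IE_3 (kJ/mol): O 5300, Si 3232, B 3660.
Overall IE_3 order: Si < B < O.

Si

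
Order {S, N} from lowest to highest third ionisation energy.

S, N

After 2 electrons have been removed, what remains? S²⁺ still has 4 valence electrons; N²⁺ still has 3 valence electrons.
All are still removing valence electrons, so compare the +2 ions as you would atoms: IE_3 generally rises across a period (higher Z_eff) and falls down a group (larger shell), subject to the usual subshell exceptions.
Valence configurations: S²⁺ [Ne]3s²3p², N²⁺ [He]2s²2p¹.
The numbers (kJ/mol): S 3357, N 4578.
Overall IE_3 order: S < N.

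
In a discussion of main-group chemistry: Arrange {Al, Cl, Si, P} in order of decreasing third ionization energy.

The third ionization energy removes an electron from the +2 ion. For each element: Al²⁺ still has 1 valence electron; Cl²⁺ still has 5 valence electrons; Si²⁺ still has 2 valence electrons; P²⁺ still has 3 valence electrons.
All are still removing valence electrons, so compare the +2 ions as you would atoms: IE_3 generally rises across a period (higher Z_eff) and falls down a group (larger shell), subject to the usual subshell exceptions.
Valence configurations: Al²⁺ [Ne]3s¹, Cl²⁺ [Ne]3s²3p³, Si²⁺ [Ne]3s², P²⁺ [Ne]3s²3p¹.
P²⁺ loses a lone 3p electron whereas Si²⁺ must break into a filled 3s² pair, so IE_3(Si) > IE_3(P) even though P has the higher nuclear charge.
Tabulated IE_3 (kJ/mol): Al 2745, Cl 3822, Si 3232, P 2914.
Overall IE_3 order: Al < P < Si < Cl.

Cl > Si > P > Al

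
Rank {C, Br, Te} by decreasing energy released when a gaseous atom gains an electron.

C is in period 2, group 14; Br is in period 4, group 17; Te is in period 5, group 16.
Atoms with high Z_eff and room in the valence shell (especially the halogens) have the most exothermic electron affinities.
These span different periods and groups, so the two trends combine.
Te > C: period and group pull opposite ways; the across-period shift dominates (190 vs 122 kJ/mol).
Br > Te: relative to Te, both the across-period and down-group shifts push Br's electron affinity up.
For reference (kJ/mol): C 122, Br 325, Te 190.
So from highest to lowest: Br > Te > C.

Br > Te > C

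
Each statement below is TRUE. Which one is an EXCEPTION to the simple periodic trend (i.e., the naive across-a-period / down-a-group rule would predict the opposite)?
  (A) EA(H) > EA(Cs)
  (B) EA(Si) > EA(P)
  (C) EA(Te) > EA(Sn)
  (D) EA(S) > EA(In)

(B)

The general trend: electron affinity increases across a period and decreases down a group.
(A) H (period 1, group 1) vs Cs (period 6, group 1): the stated order agrees with the simple trend.
(B) Si (period 3, group 14) vs P (period 3, group 15): the stated order contradicts the simple trend.
(C) Te (period 5, group 16) vs Sn (period 5, group 14): the stated order agrees with the simple trend.
(D) S (period 3, group 16) vs In (period 5, group 13): the stated order agrees with the simple trend.
The exception is (B): adding an electron to P's half-filled 3p³ is unfavourable, so Si (3p²) has the more exothermic EA.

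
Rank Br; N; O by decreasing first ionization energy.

N, O, Br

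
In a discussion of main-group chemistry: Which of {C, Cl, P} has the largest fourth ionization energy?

The fourth ionization energy removes an electron from the +3 ion. For each element: C³⁺ still has 1 valence electron; Cl³⁺ still has 4 valence electrons; P³⁺ still has 2 valence electrons.
All are still removing valence electrons, so compare the +3 ions as you would atoms: IE_4 generally rises across a period (higher Z_eff) and falls down a group (larger shell), subject to the usual subshell exceptions.
Valence configurations: C³⁺ [He]2s¹, Cl³⁺ [Ne]3s²3p², P³⁺ [Ne]3s².
The numbers (kJ/mol): C 6223, Cl 5159, P 4964.
So the fourth ionization energies run P < Cl < C.

C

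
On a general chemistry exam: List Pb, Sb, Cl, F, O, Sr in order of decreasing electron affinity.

Cl > F > O > Sb > Pb > Sr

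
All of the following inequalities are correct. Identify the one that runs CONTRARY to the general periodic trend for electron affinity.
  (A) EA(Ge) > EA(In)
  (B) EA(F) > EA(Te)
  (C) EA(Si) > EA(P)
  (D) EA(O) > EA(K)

(C)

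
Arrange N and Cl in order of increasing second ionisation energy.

Cl, N

IE_2 is the cost of taking one more electron from the +1 cation: N⁺ still has 4 valence electrons; Cl⁺ still has 6 valence electrons.
All are still removing valence electrons, so compare the +1 ions as you would atoms: IE_2 generally rises across a period (higher Z_eff) and falls down a group (larger shell), subject to the usual subshell exceptions.
Valence configurations: N⁺ [He]2s²2p², Cl⁺ [Ne]3s²3p⁴.
The numbers (kJ/mol): N 2856, Cl 2298.
Overall IE_2 order: Cl < N.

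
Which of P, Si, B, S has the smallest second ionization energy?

After 1 electron has been removed, what remains? P⁺ still has 4 valence electrons; Si⁺ still has 3 valence electrons; B⁺ still has 2 valence electrons; S⁺ still has 5 valence electrons.
All are still removing valence electrons, so compare the +1 ions as you would atoms: IE_2 generally rises across a period (higher Z_eff) and falls down a group (larger shell), subject to the usual subshell exceptions.
Valence configurations: P⁺ [Ne]3s²3p², Si⁺ [Ne]3s²3p¹, B⁺ [He]2s², S⁺ [Ne]3s²3p³.
Approximate IE_2 values (kJ/mol): P 1907, Si 1577, B 2427, S 2252.
Putting it together, IE_2: Si < P < S < B.

Si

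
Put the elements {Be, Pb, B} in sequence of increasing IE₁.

Be is in period 2, group 2; B is in period 2, group 13; Pb is in period 6, group 14.
Removing the outermost electron gets harder across a period and easier down a group.
These span different periods and groups, so the two trends combine.
B > Pb: period and group pull opposite ways; the down-group shift dominates (801 vs 716 kJ/mol).
Be > B: this pair runs against the simple trend — see the exception note.
Note the exception: Be has a higher first ionization energy than B, contrary to the simple trend — removing B's lone 2p electron is easier than breaking Be's filled 2s².
For reference (kJ/mol): Be 900, B 801, Pb 716.
So from lowest to highest: Pb < B < Be.

Pb < B < Be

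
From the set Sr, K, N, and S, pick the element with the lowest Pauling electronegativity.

N is in period 2, group 15; S is in period 3, group 16; K is in period 4, group 1; Sr is in period 5, group 2.
Electronegativity increases across a period and decreases down a group, tracking effective nuclear charge and atomic size.
Here both period and group differ, so the two effects have to be weighed against each other.
Sr > K: the two effects oppose for this pair; the across-period effect wins (0.95 vs 0.82).
S > Sr: both effects reinforce here, so S is clearly the higher of the two.
N > S: period and group pull opposite ways; the down-group shift dominates (3.04 vs 2.58).
For reference (Pauling): N 3.04, S 2.58, K 0.82, Sr 0.95.
The lowest Pauling electronegativity among these belongs to K.

K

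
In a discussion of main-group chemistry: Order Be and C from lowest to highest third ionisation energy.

C < Be

IE_3 is the cost of taking one more electron from the +2 cation: Be²⁺ is the bare [He] core; C²⁺ still has 2 valence electrons.
Breaking into a closed-shell core is much more expensive than removing a leftover valence electron — Be has the largest IE_3 here.
Approximate IE_3 values (kJ/mol): Be 14849, C 4620.
So the third ionization energies run C < Be.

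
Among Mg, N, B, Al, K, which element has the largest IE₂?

K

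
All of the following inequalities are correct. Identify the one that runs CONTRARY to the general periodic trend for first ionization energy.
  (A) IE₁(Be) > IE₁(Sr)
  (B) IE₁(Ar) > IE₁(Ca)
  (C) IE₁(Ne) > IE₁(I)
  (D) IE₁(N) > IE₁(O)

(D)

The general trend: first ionization energy increases across a period and decreases down a group.
(A) Be (period 2, group 2) vs Sr (period 5, group 2): the stated order agrees with the simple trend.
(B) Ar (period 3, group 18) vs Ca (period 4, group 2): the stated order agrees with the simple trend.
(C) Ne (period 2, group 18) vs I (period 5, group 17): the stated order agrees with the simple trend.
(D) N (period 2, group 15) vs O (period 2, group 16): the stated order contradicts the simple trend.
The exception is (D): pairing an electron in O's 2p⁴ costs repulsion energy, so O ionizes more easily than half-filled N (2p³).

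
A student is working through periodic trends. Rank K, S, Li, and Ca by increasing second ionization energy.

Ca, S, K, Li

The second ionization energy removes an electron from the +1 ion. For each element: K⁺ is the bare [Ar] core; S⁺ still has 5 valence electrons; Li⁺ is the bare [He] core; Ca⁺ still has 1 valence electron.
Pulling an electron out of a noble-gas core costs far more than removing a remaining valence electron, so K and Li sit at the high end of IE_2.
Valence configurations: S⁺ [Ne]3s²3p³, Ca⁺ [Ar]4s¹.
Approximate IE_2 values (kJ/mol): K 3052, S 2252, Li 7298, Ca 1145.
Overall IE_2 order: Ca < S < K < Li.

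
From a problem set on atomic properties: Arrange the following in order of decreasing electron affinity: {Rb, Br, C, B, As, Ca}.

B is in period 2, group 13; C is in period 2, group 14; Ca is in period 4, group 2; As is in period 4, group 15; Br is in period 4, group 17; Rb is in period 5, group 1.
EA tends to increase across a period and decrease down a group, though the pattern is less regular than for IE or radius.
Here both period and group differ, so the two effects have to be weighed against each other.
B > Ca: both effects reinforce here, so B is clearly the higher of the two.
Rb > B: this pair runs against the simple trend — see the exception note.
As > Rb: relative to Rb, both the across-period and down-group shifts push As's electron affinity up.
C > As: the two effects oppose for this pair; the down-group effect wins (122 vs 78 kJ/mol).
Br > C: the two effects oppose for this pair; the across-period effect wins (325 vs 122 kJ/mol).
Note the exception: Rb has a higher electron affinity than B, contrary to the simple trend — B's ns²np¹ configuration gives only a small electron affinity — the sparsely filled np subshell binds an added electron weakly.
Note the exception: Rb has a higher electron affinity than Ca, contrary to the simple trend — adding an electron to Ca (ns²) has to open a new, higher-energy np subshell, which is unfavourable.
For reference (kJ/mol): B 27, C 122, Ca 2, As 78, Br 325, Rb 47.
So from highest to lowest: Br > C > As > Rb > B > Ca.

Br > C > As > Rb > B > Ca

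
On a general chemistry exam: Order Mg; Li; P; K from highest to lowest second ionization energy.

Li > K > P > Mg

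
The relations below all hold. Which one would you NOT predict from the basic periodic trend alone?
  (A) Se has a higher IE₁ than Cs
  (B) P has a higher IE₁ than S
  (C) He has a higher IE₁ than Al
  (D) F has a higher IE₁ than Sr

(B)

The general trend: IE₁ increases across a period and decreases down a group.
(A) Se (period 4, group 16) vs Cs (period 6, group 1): the stated order agrees with the simple trend.
(B) P (period 3, group 15) vs S (period 3, group 16): the stated order contradicts the simple trend.
(C) He (period 1, group 18) vs Al (period 3, group 13): the stated order agrees with the simple trend.
(D) F (period 2, group 17) vs Sr (period 5, group 2): the stated order agrees with the simple trend.
The exception is (B): S (3p⁴) ionizes more easily than half-filled P (3p³) because the paired 3p electron in S is pushed out by e⁻–e⁻ repulsion.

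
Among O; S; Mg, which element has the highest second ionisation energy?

O

Consider each +1 ion: O⁺ still has 5 valence electrons; S⁺ still has 5 valence electrons; Mg⁺ still has 1 valence electron.
All are still removing valence electrons, so compare the +1 ions as you would atoms: IE_2 generally rises across a period (higher Z_eff) and falls down a group (larger shell), subject to the usual subshell exceptions.
Valence configurations: O⁺ [He]2s²2p³, S⁺ [Ne]3s²3p³, Mg⁺ [Ne]3s¹.
Tabulated IE_2 (kJ/mol): O 3388, S 2252, Mg 1451.
Hence IE_2: Mg < S < O.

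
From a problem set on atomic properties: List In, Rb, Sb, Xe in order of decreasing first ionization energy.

Xe > Sb > In > Rb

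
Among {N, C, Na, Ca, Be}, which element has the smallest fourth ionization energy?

The fourth ionization energy removes an electron from the +3 ion. For each element: N³⁺ still has 2 valence electrons; C³⁺ still has 1 valence electron; Na³⁺ is already 2 electrons into the core; Ca³⁺ is already 1 electron into the core; Be³⁺ is already 1 electron into the core.
Usually core removal costs more than valence removal, but here the competition is close: a tightly held n=2 valence electron can cost more to remove than an n=3 core electron, so the actual values have to decide it.
Valence configurations: N³⁺ [He]2s², C³⁺ [He]2s¹.
Approximate IE_4 values (kJ/mol): N 7475, C 6223, Na 9543, Ca 6491, Be 21007.
Putting it together, IE_4: C < Ca < N < Na < Be.

C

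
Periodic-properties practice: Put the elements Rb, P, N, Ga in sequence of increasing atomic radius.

N < P < Ga < Rb

Radius decreases left→right (rising Z_eff, same n) and increases top→bottom (higher n).
Here both period and group differ, so the two effects have to be weighed against each other.
P > N: they share group 15; the group trend gives P the larger value.
Ga > P: relative to P, both the across-period and down-group shifts push Ga's atomic radius up.
Rb > Ga: both effects reinforce here, so Rb is clearly the larger of the two.
Tabulated atomic radius (pm): N 71, P 111, Ga 124, Rb 210.
So from smallest to largest: N < P < Ga < Rb.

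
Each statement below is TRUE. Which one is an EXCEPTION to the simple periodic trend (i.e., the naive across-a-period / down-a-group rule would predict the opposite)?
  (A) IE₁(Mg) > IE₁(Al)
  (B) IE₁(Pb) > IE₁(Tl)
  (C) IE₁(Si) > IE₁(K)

(A)

The general trend: first ionization energy increases across a period and decreases down a group.
(A) Mg (period 3, group 2) vs Al (period 3, group 13): the stated order contradicts the simple trend.
(B) Pb (period 6, group 14) vs Tl (period 6, group 13): the stated order agrees with the simple trend.
(C) Si (period 3, group 14) vs K (period 4, group 1): the stated order agrees with the simple trend.
The exception is (A): Al's single 3p electron is easier to remove than one from Mg's filled 3s².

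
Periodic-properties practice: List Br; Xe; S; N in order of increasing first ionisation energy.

S, Br, Xe, N

N is in period 2, group 15; S is in period 3, group 16; Br is in period 4, group 17; Xe is in period 5, group 18.
IE₁ increases left→right with effective nuclear charge and decreases top→bottom as the valence shell moves farther out.
These sit on a diagonal, where the across-period and down-group effects partly cancel.
Br > S: the two effects oppose for this pair; the across-period effect wins (1140 vs 1000 kJ/mol).
Xe > Br: period and group pull opposite ways; the across-period shift dominates (1170 vs 1140 kJ/mol).
N > Xe: the two effects oppose for this pair; the down-group effect wins (1402 vs 1170 kJ/mol).
Tabulated first ionization energy (kJ/mol): N 1402, S 1000, Br 1140, Xe 1170.
So from lowest to highest: S < Br < Xe < N.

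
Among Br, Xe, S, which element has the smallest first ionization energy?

S

S is in period 3, group 16; Br is in period 4, group 17; Xe is in period 5, group 18.
IE₁ increases left→right with effective nuclear charge and decreases top→bottom as the valence shell moves farther out.
These sit on a diagonal, where the across-period and down-group effects partly cancel.
Br > S: the two effects oppose for this pair; the across-period effect wins (1140 vs 1000 kJ/mol).
Xe > Br: period and group pull opposite ways; the across-period shift dominates (1170 vs 1140 kJ/mol).
Approximate values (kJ/mol): S 1000, Br 1140, Xe 1170.
The smallest first ionization energy among these belongs to S.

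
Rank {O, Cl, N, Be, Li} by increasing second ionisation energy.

Be < Cl < N < O < Li

IE_2 is the cost of taking one more electron from the +1 cation: O⁺ still has 5 valence electrons; Cl⁺ still has 6 valence electrons; N⁺ still has 4 valence electrons; Be⁺ still has 1 valence electron; Li⁺ is the bare [He] core.
Breaking into a closed-shell core is much more expensive than removing a leftover valence electron — Li has the largest IE_2 here.
Valence configurations: O⁺ [He]2s²2p³, Cl⁺ [Ne]3s²3p⁴, N⁺ [He]2s²2p², Be⁺ [He]2s¹.
Tabulated IE_2 (kJ/mol): O 3388, Cl 2298, N 2856, Be 1757, Li 7298.
Putting it together, IE_2: Be < Cl < N < O < Li.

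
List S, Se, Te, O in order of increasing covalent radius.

Moving right in a period, electrons are added to the same shell under a stronger nuclear pull, so atoms get smaller; moving down, a new shell is opened and atoms get larger.
All are in group 16, so atomic radius increases down the group.
So from smallest to largest: O < S < Se < Te.

O < S < Se < Te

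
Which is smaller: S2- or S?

Forming S2- adds 2 electrons to S. More electron–electron repulsion in the same shell, with unchanged nuclear charge, lets the cloud expand.
An anion is larger than its parent atom: S2- > S.

S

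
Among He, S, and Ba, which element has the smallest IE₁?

He is in period 1, group 18; S is in period 3, group 16; Ba is in period 6, group 2.
Across a period the outer electron is held more tightly (higher IE₁); down a group it sits in a higher shell, more shielded, and comes off more easily.
Here both period and group differ, so the two effects have to be weighed against each other.
S > Ba: both effects reinforce here, so S is clearly the higher of the two.
He > S: relative to S, both the across-period and down-group shifts push He's first ionization energy up.
Approximate values (kJ/mol): He 2372, S 1000, Ba 503.
The smallest IE₁ among these belongs to Ba.

Ba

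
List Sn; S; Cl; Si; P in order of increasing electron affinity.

Si is in period 3, group 14; P is in period 3, group 15; S is in period 3, group 16; Cl is in period 3, group 17; Sn is in period 5, group 14.
Atoms with high Z_eff and room in the valence shell (especially the halogens) have the most exothermic electron affinities.
Neither a single period nor a single group — weigh both effects.
Sn > P: this pair runs against the simple trend — see the exception note.
Si > Sn: Si sits above Sn in group 14, so the down-group effect alone puts Si higher.
S > Si: S lies to the right of Si in period 3, so the across-period effect alone puts S higher.
Cl > S: both are in period 3; the period trend gives Cl the larger value.
Note the exception: Sn has a higher electron affinity than P, contrary to the simple trend — adding an electron to P's half-filled np³ subshell costs electron-pairing energy.
Note the exception: Si has a higher electron affinity than P, contrary to the simple trend — adding an electron to P's half-filled 3p³ is unfavourable, so Si (3p²) has the more exothermic EA.
Approximate values (kJ/mol): Si 134, P 72, S 200, Cl 349, Sn 107.
So from lowest to highest: P < Sn < Si < S < Cl.

P < Sn < Si < S < Cl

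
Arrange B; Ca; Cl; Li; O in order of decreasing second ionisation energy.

Li > O > B > Cl > Ca

The second ionization energy removes an electron from the +1 ion. For each element: B⁺ still has 2 valence electrons; Ca⁺ still has 1 valence electron; Cl⁺ still has 6 valence electrons; Li⁺ is the bare [He] core; O⁺ still has 5 valence electrons.
Breaking into a closed-shell core is much more expensive than removing a leftover valence electron — Li has the largest IE_2 here.
Valence configurations: B⁺ [He]2s², Ca⁺ [Ar]4s¹, Cl⁺ [Ne]3s²3p⁴, O⁺ [He]2s²2p³.
Tabulated IE_2 (kJ/mol): B 2427, Ca 1145, Cl 2298, Li 7298, O 3388.
Overall IE_2 order: Ca < Cl < B < O < Li.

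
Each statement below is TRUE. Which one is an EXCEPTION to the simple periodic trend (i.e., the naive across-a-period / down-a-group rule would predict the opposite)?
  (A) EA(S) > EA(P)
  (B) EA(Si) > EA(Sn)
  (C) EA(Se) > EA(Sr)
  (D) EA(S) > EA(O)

The general trend: electron affinity increases across a period and decreases down a group.
(A) S (period 3, group 16) vs P (period 3, group 15): the stated order agrees with the simple trend.
(B) Si (period 3, group 14) vs Sn (period 5, group 14): the stated order agrees with the simple trend.
(C) Se (period 4, group 16) vs Sr (period 5, group 2): the stated order agrees with the simple trend.
(D) S (period 3, group 16) vs O (period 2, group 16): the stated order contradicts the simple trend.
The exception is (D): the compact 2p subshell of O repels the added electron more than S's larger 3p does.

(D)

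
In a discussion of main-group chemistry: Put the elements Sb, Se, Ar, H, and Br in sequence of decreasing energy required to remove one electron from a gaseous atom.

Ar > H > Br > Se > Sb

H is in period 1, group 1; Ar is in period 3, group 18; Se is in period 4, group 16; Br is in period 4, group 17; Sb is in period 5, group 15.
Removing the outermost electron gets harder across a period and easier down a group.
Here both period and group differ, so the two effects have to be weighed against each other.
Se > Sb: relative to Sb, both the across-period and down-group shifts push Se's first ionization energy up.
Br > Se: Br lies to the right of Se in period 4, so the across-period effect alone puts Br higher.
H > Br: the two effects oppose for this pair; the down-group effect wins (1312 vs 1140 kJ/mol).
Ar > H: period and group pull opposite ways; the across-period shift dominates (1521 vs 1312 kJ/mol).
Tabulated first ionization energy (kJ/mol): H 1312, Ar 1521, Se 941, Br 1140, Sb 831.
So from highest to lowest: Ar > H > Br > Se > Sb.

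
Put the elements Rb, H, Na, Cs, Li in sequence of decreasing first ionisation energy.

H > Li > Na > Rb > Cs

H is in period 1, group 1; Li is in period 2, group 1; Na is in period 3, group 1; Rb is in period 5, group 1; Cs is in period 6, group 1.
IE₁ increases left→right with effective nuclear charge and decreases top→bottom as the valence shell moves farther out.
All are in group 1, so first ionization energy increases up the group.
So from highest to lowest: H > Li > Na > Rb > Cs.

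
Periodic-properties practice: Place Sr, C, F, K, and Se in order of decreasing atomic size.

Radius decreases left→right (rising Z_eff, same n) and increases top→bottom (higher n).
These span different periods and groups, so the two trends combine.
C > F: both are in period 2; the period trend gives C the larger value.
Se > C: period and group pull opposite ways; the down-group shift dominates (116 vs 75 pm).
Sr > Se: both effects reinforce here, so Sr is clearly the larger of the two.
K > Sr: the two effects oppose for this pair; the across-period effect wins (196 vs 185 pm).
Tabulated atomic radius (pm): C 75, F 64, K 196, Se 116, Sr 185.
So from largest to smallest: K > Sr > Se > C > F.

K > Sr > Se > C > F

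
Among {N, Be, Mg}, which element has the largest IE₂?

N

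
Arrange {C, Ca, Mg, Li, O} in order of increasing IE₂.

IE_2 is the cost of taking one more electron from the +1 cation: C⁺ still has 3 valence electrons; Ca⁺ still has 1 valence electron; Mg⁺ still has 1 valence electron; Li⁺ is the bare [He] core; O⁺ still has 5 valence electrons.
Core electrons are held far more tightly than valence electrons, so Li tops the IE_2 order.
Valence configurations: C⁺ [He]2s²2p¹, Ca⁺ [Ar]4s¹, Mg⁺ [Ne]3s¹, O⁺ [He]2s²2p³.
Approximate IE_2 values (kJ/mol): C 2353, Ca 1145, Mg 1451, Li 7298, O 3388.
So the second ionization energies run Ca < Mg < C < O < Li.

Ca, Mg, C, O, Li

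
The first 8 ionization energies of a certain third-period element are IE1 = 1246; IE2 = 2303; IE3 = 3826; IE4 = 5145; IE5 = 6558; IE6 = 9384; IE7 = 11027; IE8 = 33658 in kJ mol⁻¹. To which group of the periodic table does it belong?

Group 17

Look for the largest jump between consecutive ionization energies: IE8/IE7 ≈ 3.1, far larger than any earlier ratio.
That jump marks the point where a core electron is being removed. So the atom has 7 valence electrons.
A main-group element with 7 valence electrons is in group 17.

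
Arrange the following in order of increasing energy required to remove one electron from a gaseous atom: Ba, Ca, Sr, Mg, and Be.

Be is in period 2, group 2; Mg is in period 3, group 2; Ca is in period 4, group 2; Sr is in period 5, group 2; Ba is in period 6, group 2.
IE₁ increases left→right with effective nuclear charge and decreases top→bottom as the valence shell moves farther out.
All are in group 2, so first ionization energy increases up the group.
So from lowest to highest: Ba < Sr < Ca < Mg < Be.

Ba < Sr < Ca < Mg < Be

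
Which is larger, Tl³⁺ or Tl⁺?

Both ions have Z = 81 protons, but Tl³⁺ has lost more electrons, so its remaining electrons feel a larger effective nuclear charge per electron and are pulled in more tightly.
Higher positive charge → smaller ion, so Tl⁺ > Tl³⁺.

Tl⁺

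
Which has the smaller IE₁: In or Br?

Br is in period 4, group 17; In is in period 5, group 13.
First ionization energy rises across a period (greater Z_eff holds electrons more tightly) and falls down a group (valence electrons are farther from the nucleus).
These span different periods and groups, so the two trends combine.
Br > In: relative to In, both the across-period and down-group shifts push Br's first ionization energy up.
For reference (kJ/mol): Br 1140, In 558.
So In has the smaller IE₁ (In < Br).

In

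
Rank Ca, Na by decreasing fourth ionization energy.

The fourth ionization energy removes an electron from the +3 ion. For each element: Ca³⁺ is already 1 electron into the core; Na³⁺ is already 2 electrons into the core.
All of these are removing an electron from a noble-gas core or deeper; the smaller core (lower principal quantum number) is held far more tightly, and within a period the higher nuclear charge binds the same core more tightly.
The numbers (kJ/mol): Ca 6491, Na 9543.
Hence IE_4: Ca < Na.

Na > Ca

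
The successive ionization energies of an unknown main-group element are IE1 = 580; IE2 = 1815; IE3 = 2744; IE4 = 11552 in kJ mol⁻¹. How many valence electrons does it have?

3

Look for the largest jump between consecutive ionization energies: IE4/IE3 ≈ 4.2, far larger than any earlier ratio.
That jump marks the point where a core electron is being removed. So the atom has 3 valence electrons.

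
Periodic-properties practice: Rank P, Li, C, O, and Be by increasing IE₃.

P < C < O < Li < Be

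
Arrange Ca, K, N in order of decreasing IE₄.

After 3 electrons have been removed, what remains? Ca³⁺ is already 1 electron into the core; K³⁺ is already 2 electrons into the core; N³⁺ still has 2 valence electrons.
Usually core removal costs more than valence removal, but here the competition is close: a tightly held n=2 valence electron can cost more to remove than an n=3 core electron, so the actual values have to decide it.
The numbers (kJ/mol): Ca 6491, K 5877, N 7475.
So the fourth ionization energies run K < Ca < N.

N > Ca > K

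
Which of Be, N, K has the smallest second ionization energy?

Be

The second ionization energy removes an electron from the +1 ion. For each element: Be⁺ still has 1 valence electron; N⁺ still has 4 valence electrons; K⁺ is the bare [Ar] core.
Core electrons are held far more tightly than valence electrons, so K tops the IE_2 order.
Valence configurations: Be⁺ [He]2s¹, N⁺ [He]2s²2p².
The numbers (kJ/mol): Be 1757, N 2856, K 3052.
Overall IE_2 order: Be < N < K.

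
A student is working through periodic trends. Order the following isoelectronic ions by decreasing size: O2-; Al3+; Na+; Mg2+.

O2- > Na+ > Mg2+ > Al3+

All of these have 10 electrons, so size is governed by nuclear charge alone: the more protons, the stronger the pull on the same electron cloud, and the smaller the ion.
Nuclear charges: Al3+ (Z=13), Mg2+ (Z=12), Na+ (Z=11), O2- (Z=8).
Largest to smallest: O2- > Na+ > Mg2+ > Al3+.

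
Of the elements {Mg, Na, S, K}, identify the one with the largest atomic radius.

K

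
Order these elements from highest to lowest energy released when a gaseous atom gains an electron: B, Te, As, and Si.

B is in period 2, group 13; Si is in period 3, group 14; As is in period 4, group 15; Te is in period 5, group 16.
Atoms with high Z_eff and room in the valence shell (especially the halogens) have the most exothermic electron affinities.
A diagonal step moves right (one effect) and down (the opposite effect) at once.
As > B: period and group pull opposite ways; the across-period shift dominates (78 vs 27 kJ/mol).
Si > As: period and group pull opposite ways; the down-group shift dominates (134 vs 78 kJ/mol).
Te > Si: period and group pull opposite ways; the across-period shift dominates (190 vs 134 kJ/mol).
For reference (kJ/mol): B 27, Si 134, As 78, Te 190.
So from highest to lowest: Te > Si > As > B.

Te > Si > As > B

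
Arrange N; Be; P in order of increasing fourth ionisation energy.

After 3 electrons have been removed, what remains? N³⁺ still has 2 valence electrons; Be³⁺ is already 1 electron into the core; P³⁺ still has 2 valence electrons.
Breaking into a closed-shell core is much more expensive than removing a leftover valence electron — Be has the largest IE_4 here.
Valence configurations: N³⁺ [He]2s², P³⁺ [Ne]3s².
Tabulated IE_4 (kJ/mol): N 7475, Be 21007, P 4964.
Hence IE_4: P < N < Be.

P < N < Be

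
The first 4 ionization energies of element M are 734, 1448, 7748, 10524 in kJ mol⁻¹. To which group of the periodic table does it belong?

Group 2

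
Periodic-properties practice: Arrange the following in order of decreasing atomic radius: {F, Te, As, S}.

F is in period 2, group 17; S is in period 3, group 16; As is in period 4, group 15; Te is in period 5, group 16.
Across a period the added protons contract the valence shell; down a group each new principal shell makes the atom larger.
Here both period and group differ, so the two effects have to be weighed against each other.
S > F: both effects reinforce here, so S is clearly the larger of the two.
As > S: both effects reinforce here, so As is clearly the larger of the two.
Te > As: period and group pull opposite ways; the down-group shift dominates (136 vs 121 pm).
Tabulated atomic radius (pm): F 64, S 103, As 121, Te 136.
So from largest to smallest: Te > As > S > F.

Te > As > S > F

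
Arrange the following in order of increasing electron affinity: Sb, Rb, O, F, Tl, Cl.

Tl, Rb, Sb, O, F, Cl

O is in period 2, group 16; F is in period 2, group 17; Cl is in period 3, group 17; Rb is in period 5, group 1; Sb is in period 5, group 15; Tl is in period 6, group 13.
Atoms with high Z_eff and room in the valence shell (especially the halogens) have the most exothermic electron affinities.
Here both period and group differ, so the two effects have to be weighed against each other.
Rb > Tl: period and group pull opposite ways; the down-group shift dominates (47 vs 19 kJ/mol).
Sb > Rb: both are in period 5; the period trend gives Sb the larger value.
O > Sb: both effects reinforce here, so O is clearly the higher of the two.
F > O: F lies to the right of O in period 2, so the across-period effect alone puts F higher.
Cl > F: this pair runs against the simple trend — see the exception note.
Note the exception: Cl has a higher electron affinity than F, contrary to the simple trend — F's small 2p subshell makes the incoming electron feel strong e⁻–e⁻ repulsion, so Cl actually releases more energy on gaining an electron.
Tabulated electron affinity (kJ/mol): O 141, F 328, Cl 349, Rb 47, Sb 103, Tl 19.
So from lowest to highest: Tl < Rb < Sb < O < F < Cl.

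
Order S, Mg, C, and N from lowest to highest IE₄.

IE_4 is the cost of taking one more electron from the +3 cation: S³⁺ still has 3 valence electrons; Mg³⁺ is already 1 electron into the core; C³⁺ still has 1 valence electron; N³⁺ still has 2 valence electrons.
Pulling an electron out of a noble-gas core costs far more than removing a remaining valence electron, so Mg sits at the high end of IE_4.
Valence configurations: S³⁺ [Ne]3s²3p¹, C³⁺ [He]2s¹, N³⁺ [He]2s².
Tabulated IE_4 (kJ/mol): S 4556, Mg 10543, C 6223, N 7475.
Putting it together, IE_4: S < C < N < Mg.

S, C, N, Mg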